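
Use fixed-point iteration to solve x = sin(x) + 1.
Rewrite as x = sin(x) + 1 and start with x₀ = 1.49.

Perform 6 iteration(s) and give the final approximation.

Equation: x = sin(x) + 1
Fixed-point form: x = sin(x) + 1
x₀ = 1.49

x_1 = g(1.490000) = 1.996738
x_2 = g(1.996738) = 1.910650
x_3 = g(1.910650) = 1.942803
x_4 = g(1.942803) = 1.931600
x_5 = g(1.931600) = 1.935614
x_6 = g(1.935614) = 1.934189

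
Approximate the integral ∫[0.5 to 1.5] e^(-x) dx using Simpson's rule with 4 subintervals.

f(x) = e^(-x)
a = 0.5, b = 1.5, n = 4
h = (b - a)/n = 0.250000

Simpson's rule: (h/3)[f(x₀) + 4f(x₁) + 2f(x₂) + ... + f(xₙ)]

x_0 = 0.5000, f(x_0) = 0.606531, coefficient = 1
x_1 = 0.7500, f(x_1) = 0.472367, coefficient = 4
x_2 = 1.0000, f(x_2) = 0.367879, coefficient = 2
x_3 = 1.2500, f(x_3) = 0.286505, coefficient = 4
x_4 = 1.5000, f(x_4) = 0.223130, coefficient = 1

I ≈ (0.250000/3) × 4.600905 = 0.383409
Exact value: 0.383400
Error: 0.000008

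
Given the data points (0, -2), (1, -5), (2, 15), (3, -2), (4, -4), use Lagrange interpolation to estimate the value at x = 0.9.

Lagrange interpolation formula:
P(x) = Σ yᵢ × Lᵢ(x)
where Lᵢ(x) = Π_{j≠i} (x - xⱼ)/(xᵢ - xⱼ)

L_0(0.9) = (0.9 - 1)/(0 - 1) × (0.9 - 2)/(0 - 2) × (0.9 - 3)/(0 - 3) × (0.9 - 4)/(0 - 4) = 0.029837
L_1(0.9) = (0.9 - 0)/(1 - 0) × (0.9 - 2)/(1 - 2) × (0.9 - 3)/(1 - 3) × (0.9 - 4)/(1 - 4) = 1.074150
L_2(0.9) = (0.9 - 0)/(2 - 0) × (0.9 - 1)/(2 - 1) × (0.9 - 3)/(2 - 3) × (0.9 - 4)/(2 - 4) = -0.146475
L_3(0.9) = (0.9 - 0)/(3 - 0) × (0.9 - 1)/(3 - 1) × (0.9 - 2)/(3 - 2) × (0.9 - 4)/(3 - 4) = 0.051150
L_4(0.9) = (0.9 - 0)/(4 - 0) × (0.9 - 1)/(4 - 1) × (0.9 - 2)/(4 - 2) × (0.9 - 3)/(4 - 3) = -0.008662

P(0.9) = (-2)×L_0(0.9) + (-5)×L_1(0.9) + 15×L_2(0.9) + (-2)×L_3(0.9) + (-4)×L_4(0.9)
P(0.9) = -7.695200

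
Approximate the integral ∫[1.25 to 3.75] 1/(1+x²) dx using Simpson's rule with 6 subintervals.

f(x) = 1/(1+x²)
a = 1.25, b = 3.75, n = 6
h = (b - a)/n = 0.416667

Simpson's rule: (h/3)[f(x₀) + 4f(x₁) + 2f(x₂) + ... + f(xₙ)]

x_0 = 1.2500, f(x_0) = 0.390244, coefficient = 1
x_1 = 1.6667, f(x_1) = 0.264706, coefficient = 4
x_2 = 2.0833, f(x_2) = 0.187256, coefficient = 2
x_3 = 2.5000, f(x_3) = 0.137931, coefficient = 4
x_4 = 2.9167, f(x_4) = 0.105186, coefficient = 2
x_5 = 3.3333, f(x_5) = 0.082569, coefficient = 4
x_6 = 3.7500, f(x_6) = 0.066390, coefficient = 1

I ≈ (0.416667/3) × 2.982342 = 0.414214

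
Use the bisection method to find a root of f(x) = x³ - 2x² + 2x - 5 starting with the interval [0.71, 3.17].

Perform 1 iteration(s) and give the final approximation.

f(x) = x³ - 2x² + 2x - 5
Initial interval: [0.71, 3.17]

Iteration 1:
  c_1 = (0.710000 + 3.170000)/2 = 1.940000
  f(c_1) = f(1.940000) = -1.345816
  f(a) × f(c) ≥ 0, new interval: [1.940000, 3.170000]

After 1 iteration(s), the approximation is c_1 = 1.940000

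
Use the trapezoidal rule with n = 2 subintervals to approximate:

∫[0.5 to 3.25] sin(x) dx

f(x) = sin(x)
a = 0.5, b = 3.25, n = 2
h = (b - a)/n = 1.375000

Trapezoidal rule: (h/2)[f(x₀) + 2f(x₁) + 2f(x₂) + ... + f(xₙ)]

x_0 = 0.5000, f(x_0) = 0.479426, coefficient = 1
x_1 = 1.8750, f(x_1) = 0.954086, coefficient = 2
x_2 = 3.2500, f(x_2) = -0.108195, coefficient = 1

I ≈ (1.375000/2) × 2.279402 = 1.567089
Exact value: 1.871712
Error: 0.304623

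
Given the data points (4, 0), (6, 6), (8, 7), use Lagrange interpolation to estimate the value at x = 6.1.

Lagrange interpolation formula:
P(x) = Σ yᵢ × Lᵢ(x)
where Lᵢ(x) = Π_{j≠i} (x - xⱼ)/(xᵢ - xⱼ)

L_0(6.1) = (6.1 - 6)/(4 - 6) × (6.1 - 8)/(4 - 8) = -0.023750
L_1(6.1) = (6.1 - 4)/(6 - 4) × (6.1 - 8)/(6 - 8) = 0.997500
L_2(6.1) = (6.1 - 4)/(8 - 4) × (6.1 - 6)/(8 - 6) = 0.026250

P(6.1) = 0×L_0(6.1) + 6×L_1(6.1) + 7×L_2(6.1)
P(6.1) = 6.168750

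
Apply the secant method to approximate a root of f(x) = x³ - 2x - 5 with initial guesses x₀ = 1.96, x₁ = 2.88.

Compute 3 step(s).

f(x) = x³ - 2x - 5
x₀ = 1.96, x₁ = 2.88

Secant formula: x_{n+1} = x_n - f(x_n)(x_n - x_{n-1})/(f(x_n) - f(x_{n-1}))

Iteration 1:
  f(1.960000) = -1.390464
  f(2.880000) = 13.127872
  x_2 = 2.880000 - 13.127872×(2.880000 - 1.960000)/(13.127872 - (-1.390464))
       = 2.048111
Iteration 2:
  f(2.880000) = 13.127872
  f(2.048111) = -0.504889
  x_3 = 2.048111 - (-0.504889)×(2.048111 - 2.880000)/(-0.504889 - 13.127872)
       = 2.078920
Iteration 3:
  f(2.048111) = -0.504889
  f(2.078920) = -0.172937
  x_4 = 2.078920 - (-0.172937)×(2.078920 - 2.048111)/(-0.172937 - (-0.504889))
       = 2.094971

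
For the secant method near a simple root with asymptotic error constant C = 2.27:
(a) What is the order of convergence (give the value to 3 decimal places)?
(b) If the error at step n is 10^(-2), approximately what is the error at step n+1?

(a) Secant method has superlinear convergence with order φ = (1+√5)/2 ≈ 1.618.
    This means |e_{n+1}| ≈ C|e_n|^1.618.

(b) With |e_n| = 10^(-2) and C = 2.27:
    |e_{n+1}| ≈ 2.27 × (10^(-2))^1.618 = 2.27 × 10^(-3.24)

(a) ≈ 1.618 (golden ratio); (b) |e_{n+1}| ≈ 1.318e-03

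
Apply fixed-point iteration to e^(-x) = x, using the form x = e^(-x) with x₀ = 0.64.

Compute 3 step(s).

Equation: e^(-x) = x
Fixed-point form: x = e^(-x)
x₀ = 0.64

x_1 = g(0.640000) = 0.527292
x_2 = g(0.527292) = 0.590201
x_3 = g(0.590201) = 0.554216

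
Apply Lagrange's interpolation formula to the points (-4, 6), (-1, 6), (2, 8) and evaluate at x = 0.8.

Lagrange interpolation formula:
P(x) = Σ yᵢ × Lᵢ(x)
where Lᵢ(x) = Π_{j≠i} (x - xⱼ)/(xᵢ - xⱼ)

L_0(0.8) = (0.8 - (-1))/(-4 - (-1)) × (0.8 - 2)/(-4 - 2) = -0.120000
L_1(0.8) = (0.8 - (-4))/(-1 - (-4)) × (0.8 - 2)/(-1 - 2) = 0.640000
L_2(0.8) = (0.8 - (-4))/(2 - (-4)) × (0.8 - (-1))/(2 - (-1)) = 0.480000

P(0.8) = 6×L_0(0.8) + 6×L_1(0.8) + 8×L_2(0.8)
P(0.8) = 6.960000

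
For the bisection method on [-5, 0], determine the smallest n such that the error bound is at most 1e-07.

We need (b-a)/2^n ≤ 1e-07
(0 - (-5))/2^n ≤ 1e-07
5/2^n ≤ 1e-07
2^n ≥ 50000000
n ≥ log₂(50000000) = 25.58
n ≥ 26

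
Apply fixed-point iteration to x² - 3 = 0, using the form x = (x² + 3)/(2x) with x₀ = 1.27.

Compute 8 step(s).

Equation: x² - 3 = 0
Fixed-point form: x = (x² + 3)/(2x)
x₀ = 1.27

x_1 = g(1.270000) = 1.816102
x_2 = g(1.816102) = 1.733996
x_3 = g(1.733996) = 1.732052
x_4 = g(1.732052) = 1.732051
x_5 = g(1.732051) = 1.732051
x_6 = g(1.732051) = 1.732051
x_7 = g(1.732051) = 1.732051
x_8 = g(1.732051) = 1.732051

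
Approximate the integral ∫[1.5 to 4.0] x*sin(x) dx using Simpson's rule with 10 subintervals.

f(x) = x*sin(x)
a = 1.5, b = 4.0, n = 10
h = (b - a)/n = 0.250000

Simpson's rule: (h/3)[f(x₀) + 4f(x₁) + 2f(x₂) + ... + f(xₙ)]

x_0 = 1.5000, f(x_0) = 1.496242, coefficient = 1
x_1 = 1.7500, f(x_1) = 1.721975, coefficient = 4
x_2 = 2.0000, f(x_2) = 1.818595, coefficient = 2
x_3 = 2.2500, f(x_3) = 1.750665, coefficient = 4
x_4 = 2.5000, f(x_4) = 1.496180, coefficient = 2
x_5 = 2.7500, f(x_5) = 1.049568, coefficient = 4
x_6 = 3.0000, f(x_6) = 0.423360, coefficient = 2
x_7 = 3.2500, f(x_7) = -0.351634, coefficient = 4
x_8 = 3.5000, f(x_8) = -1.227741, coefficient = 2
x_9 = 3.7500, f(x_9) = -2.143355, coefficient = 4
x_10 = 4.0000, f(x_10) = -3.027210, coefficient = 1

I ≈ (0.250000/3) × 11.598695 = 0.966558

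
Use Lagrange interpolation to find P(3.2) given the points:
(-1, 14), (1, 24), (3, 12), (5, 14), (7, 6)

Lagrange interpolation formula:
P(x) = Σ yᵢ × Lᵢ(x)
where Lᵢ(x) = Π_{j≠i} (x - xⱼ)/(xᵢ - xⱼ)

L_0(3.2) = (3.2 - 1)/(-1 - 1) × (3.2 - 3)/(-1 - 3) × (3.2 - 5)/(-1 - 5) × (3.2 - 7)/(-1 - 7) = 0.007838
L_1(3.2) = (3.2 - (-1))/(1 - (-1)) × (3.2 - 3)/(1 - 3) × (3.2 - 5)/(1 - 5) × (3.2 - 7)/(1 - 7) = -0.059850
L_2(3.2) = (3.2 - (-1))/(3 - (-1)) × (3.2 - 1)/(3 - 1) × (3.2 - 5)/(3 - 5) × (3.2 - 7)/(3 - 7) = 0.987525
L_3(3.2) = (3.2 - (-1))/(5 - (-1)) × (3.2 - 1)/(5 - 1) × (3.2 - 3)/(5 - 3) × (3.2 - 7)/(5 - 7) = 0.073150
L_4(3.2) = (3.2 - (-1))/(7 - (-1)) × (3.2 - 1)/(7 - 1) × (3.2 - 3)/(7 - 3) × (3.2 - 5)/(7 - 5) = -0.008663

P(3.2) = 14×L_0(3.2) + 24×L_1(3.2) + 12×L_2(3.2) + 14×L_3(3.2) + 6×L_4(3.2)
P(3.2) = 11.495750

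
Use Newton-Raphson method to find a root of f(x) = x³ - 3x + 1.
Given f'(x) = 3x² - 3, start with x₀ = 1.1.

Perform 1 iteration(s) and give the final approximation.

f(x) = x³ - 3x + 1
f'(x) = 3x² - 3
x₀ = 1.1

Newton-Raphson formula: x_{n+1} = x_n - f(x_n)/f'(x_n)

Iteration 1:
  f(1.100000) = -0.969000
  f'(1.100000) = 0.630000
  x_1 = 1.100000 - (-0.969000)/0.630000 = 2.638095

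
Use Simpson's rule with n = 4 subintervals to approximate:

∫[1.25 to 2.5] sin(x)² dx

f(x) = sin(x)²
a = 1.25, b = 2.5, n = 4
h = (b - a)/n = 0.312500

Simpson's rule: (h/3)[f(x₀) + 4f(x₁) + 2f(x₂) + ... + f(xₙ)]

x_0 = 1.2500, f(x_0) = 0.900572, coefficient = 1
x_1 = 1.5625, f(x_1) = 0.999931, coefficient = 4
x_2 = 1.8750, f(x_2) = 0.910280, coefficient = 2
x_3 = 2.1875, f(x_3) = 0.665512, coefficient = 4
x_4 = 2.5000, f(x_4) = 0.358169, coefficient = 1

I ≈ (0.312500/3) × 9.741074 = 1.014695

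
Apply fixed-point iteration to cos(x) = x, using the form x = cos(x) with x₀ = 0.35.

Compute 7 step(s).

Equation: cos(x) = x
Fixed-point form: x = cos(x)
x₀ = 0.35

x_1 = g(0.350000) = 0.939373
x_2 = g(0.939373) = 0.590294
x_3 = g(0.590294) = 0.830777
x_4 = g(0.830777) = 0.674302
x_5 = g(0.674302) = 0.781143
x_6 = g(0.781143) = 0.710109
x_7 = g(0.710109) = 0.758291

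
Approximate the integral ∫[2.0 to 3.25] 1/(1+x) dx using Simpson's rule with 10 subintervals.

f(x) = 1/(1+x)
a = 2.0, b = 3.25, n = 10
h = (b - a)/n = 0.125000

Simpson's rule: (h/3)[f(x₀) + 4f(x₁) + 2f(x₂) + ... + f(xₙ)]

x_0 = 2.0000, f(x_0) = 0.333333, coefficient = 1
x_1 = 2.1250, f(x_1) = 0.320000, coefficient = 4
x_2 = 2.2500, f(x_2) = 0.307692, coefficient = 2
x_3 = 2.3750, f(x_3) = 0.296296, coefficient = 4
x_4 = 2.5000, f(x_4) = 0.285714, coefficient = 2
x_5 = 2.6250, f(x_5) = 0.275862, coefficient = 4
x_6 = 2.7500, f(x_6) = 0.266667, coefficient = 2
x_7 = 2.8750, f(x_7) = 0.258065, coefficient = 4
x_8 = 3.0000, f(x_8) = 0.250000, coefficient = 2
x_9 = 3.1250, f(x_9) = 0.242424, coefficient = 4
x_10 = 3.2500, f(x_10) = 0.235294, coefficient = 1

I ≈ (0.125000/3) × 8.359362 = 0.348307
Exact value: 0.348307
Error: 0.000000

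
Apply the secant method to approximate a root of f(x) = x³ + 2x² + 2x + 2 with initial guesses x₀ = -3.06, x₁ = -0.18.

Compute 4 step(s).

f(x) = x³ + 2x² + 2x + 2
x₀ = -3.06, x₁ = -0.18

Secant formula: x_{n+1} = x_n - f(x_n)(x_n - x_{n-1})/(f(x_n) - f(x_{n-1}))

Iteration 1:
  f(-3.060000) = -14.045416
  f(-0.180000) = 1.698968
  x_2 = -0.180000 - 1.698968×(-0.180000 - (-3.060000))/(1.698968 - (-14.045416))
       = -0.490779
Iteration 2:
  f(-0.180000) = 1.698968
  f(-0.490779) = 1.381959
  x_3 = -0.490779 - 1.381959×(-0.490779 - (-0.180000))/(1.381959 - 1.698968)
       = -1.845580
Iteration 3:
  f(-0.490779) = 1.381959
  f(-1.845580) = -1.165179
  x_4 = -1.845580 - (-1.165179)×(-1.845580 - (-0.490779))/(-1.165179 - 1.381959)
       = -1.225831
Iteration 4:
  f(-1.845580) = -1.165179
  f(-1.225831) = 0.711652
  x_5 = -1.225831 - 0.711652×(-1.225831 - (-1.845580))/(0.711652 - (-1.165179))
       = -1.460826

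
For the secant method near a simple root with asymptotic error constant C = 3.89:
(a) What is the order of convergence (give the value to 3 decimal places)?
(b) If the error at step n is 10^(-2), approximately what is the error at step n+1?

(a) Secant method has superlinear convergence with order φ = (1+√5)/2 ≈ 1.618.
    This means |e_{n+1}| ≈ C|e_n|^1.618.

(b) With |e_n| = 10^(-2) and C = 3.89:
    |e_{n+1}| ≈ 3.89 × (10^(-2))^1.618 = 3.89 × 10^(-3.24)

(a) ≈ 1.618 (golden ratio); (b) |e_{n+1}| ≈ 2.259e-03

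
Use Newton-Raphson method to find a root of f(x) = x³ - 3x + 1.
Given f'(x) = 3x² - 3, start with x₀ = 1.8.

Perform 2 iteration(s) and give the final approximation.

f(x) = x³ - 3x + 1
f'(x) = 3x² - 3
x₀ = 1.8

Newton-Raphson formula: x_{n+1} = x_n - f(x_n)/f'(x_n)

Iteration 1:
  f(1.800000) = 1.432000
  f'(1.800000) = 6.720000
  x_1 = 1.800000 - 1.432000/6.720000 = 1.586905
Iteration 2:
  f(1.586905) = 0.235535
  f'(1.586905) = 4.554800
  x_2 = 1.586905 - 0.235535/4.554800 = 1.535193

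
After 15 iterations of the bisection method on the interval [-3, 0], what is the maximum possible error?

Bisection error bound: |error| ≤ (b-a)/2^n
|error| ≤ (0 - (-3))/2^15 = 3/2^15
|error| ≤ 0.0000915527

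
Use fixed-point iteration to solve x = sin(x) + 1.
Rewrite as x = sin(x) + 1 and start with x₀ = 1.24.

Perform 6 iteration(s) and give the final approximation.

Equation: x = sin(x) + 1
Fixed-point form: x = sin(x) + 1
x₀ = 1.24

x_1 = g(1.240000) = 1.945784
x_2 = g(1.945784) = 1.930512
x_3 = g(1.930512) = 1.935997
x_4 = g(1.935997) = 1.934052
x_5 = g(1.934052) = 1.934745
x_6 = g(1.934745) = 1.934499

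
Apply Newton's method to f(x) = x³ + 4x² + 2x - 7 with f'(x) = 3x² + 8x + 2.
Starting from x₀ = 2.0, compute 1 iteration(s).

f(x) = x³ + 4x² + 2x - 7
f'(x) = 3x² + 8x + 2
x₀ = 2.0

Newton-Raphson formula: x_{n+1} = x_n - f(x_n)/f'(x_n)

Iteration 1:
  f(2.000000) = 21.000000
  f'(2.000000) = 30.000000
  x_1 = 2.000000 - 21.000000/30.000000 = 1.300000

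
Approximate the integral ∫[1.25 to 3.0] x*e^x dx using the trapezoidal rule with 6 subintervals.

f(x) = x*e^x
a = 1.25, b = 3.0, n = 6
h = (b - a)/n = 0.291667

Trapezoidal rule: (h/2)[f(x₀) + 2f(x₁) + 2f(x₂) + ... + f(xₙ)]

x_0 = 1.2500, f(x_0) = 4.362929, coefficient = 1
x_1 = 1.5417, f(x_1) = 7.203239, coefficient = 2
x_2 = 1.8333, f(x_2) = 11.466952, coefficient = 2
x_3 = 2.1250, f(x_3) = 17.792407, coefficient = 2
x_4 = 2.4167, f(x_4) = 27.087053, coefficient = 2
x_5 = 2.7083, f(x_5) = 40.636504, coefficient = 2
x_6 = 3.0000, f(x_6) = 60.256611, coefficient = 1

I ≈ (0.291667/2) × 272.991848 = 39.811311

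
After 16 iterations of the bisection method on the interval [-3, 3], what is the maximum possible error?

Bisection error bound: |error| ≤ (b-a)/2^n
|error| ≤ (3 - (-3))/2^16 = 6/2^16
|error| ≤ 0.0000915527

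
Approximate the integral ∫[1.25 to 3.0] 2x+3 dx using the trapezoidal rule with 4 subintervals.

f(x) = 2x+3
a = 1.25, b = 3.0, n = 4
h = (b - a)/n = 0.437500

Trapezoidal rule: (h/2)[f(x₀) + 2f(x₁) + 2f(x₂) + ... + f(xₙ)]

x_0 = 1.2500, f(x_0) = 5.500000, coefficient = 1
x_1 = 1.6875, f(x_1) = 6.375000, coefficient = 2
x_2 = 2.1250, f(x_2) = 7.250000, coefficient = 2
x_3 = 2.5625, f(x_3) = 8.125000, coefficient = 2
x_4 = 3.0000, f(x_4) = 9.000000, coefficient = 1

I ≈ (0.437500/2) × 58.000000 = 12.687500
Exact value: 12.687500
Error: 0.000000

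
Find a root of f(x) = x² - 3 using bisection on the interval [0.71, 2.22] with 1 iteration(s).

f(x) = x² - 3
Initial interval: [0.71, 2.22]

Iteration 1:
  c_1 = (0.710000 + 2.220000)/2 = 1.465000
  f(c_1) = f(1.465000) = -0.853775
  f(a) × f(c) ≥ 0, new interval: [1.465000, 2.220000]

After 1 iteration(s), the approximation is c_1 = 1.465000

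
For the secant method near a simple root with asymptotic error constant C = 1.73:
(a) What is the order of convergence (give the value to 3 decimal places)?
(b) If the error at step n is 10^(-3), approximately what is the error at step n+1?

(a) Secant method has superlinear convergence with order φ = (1+√5)/2 ≈ 1.618.
    This means |e_{n+1}| ≈ C|e_n|^1.618.

(b) With |e_n| = 10^(-3) and C = 1.73:
    |e_{n+1}| ≈ 1.73 × (10^(-3))^1.618 = 1.73 × 10^(-4.85)

(a) ≈ 1.618 (golden ratio); (b) |e_{n+1}| ≈ 2.421e-05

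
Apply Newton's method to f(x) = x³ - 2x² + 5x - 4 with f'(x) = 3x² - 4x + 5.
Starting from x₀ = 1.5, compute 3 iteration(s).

f(x) = x³ - 2x² + 5x - 4
f'(x) = 3x² - 4x + 5
x₀ = 1.5

Newton-Raphson formula: x_{n+1} = x_n - f(x_n)/f'(x_n)

Iteration 1:
  f(1.500000) = 2.375000
  f'(1.500000) = 5.750000
  x_1 = 1.500000 - 2.375000/5.750000 = 1.086957
Iteration 2:
  f(1.086957) = 0.356045
  f'(1.086957) = 4.196597
  x_2 = 1.086957 - 0.356045/4.196597 = 1.002115
Iteration 3:
  f(1.002115) = 0.008465
  f'(1.002115) = 4.004244
  x_3 = 1.002115 - 0.008465/4.004244 = 1.000001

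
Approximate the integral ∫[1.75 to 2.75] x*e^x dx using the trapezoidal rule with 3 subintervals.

f(x) = x*e^x
a = 1.75, b = 2.75, n = 3
h = (b - a)/n = 0.333333

Trapezoidal rule: (h/2)[f(x₀) + 2f(x₁) + 2f(x₂) + ... + f(xₙ)]

x_0 = 1.7500, f(x_0) = 10.070555, coefficient = 1
x_1 = 2.0833, f(x_1) = 16.731656, coefficient = 2
x_2 = 2.4167, f(x_2) = 27.087053, coefficient = 2
x_3 = 2.7500, f(x_3) = 43.017238, coefficient = 1

I ≈ (0.333333/2) × 140.725210 = 23.454202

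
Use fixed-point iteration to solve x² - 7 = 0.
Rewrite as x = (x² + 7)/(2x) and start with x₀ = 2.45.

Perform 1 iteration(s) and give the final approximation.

Equation: x² - 7 = 0
Fixed-point form: x = (x² + 7)/(2x)
x₀ = 2.45

x_1 = g(2.450000) = 2.653571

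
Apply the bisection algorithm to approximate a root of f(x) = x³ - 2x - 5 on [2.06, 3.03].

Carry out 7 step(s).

f(x) = x³ - 2x - 5
Initial interval: [2.06, 3.03]

Iteration 1:
  c_1 = (2.060000 + 3.030000)/2 = 2.545000
  f(c_1) = f(2.545000) = 6.394029
  f(a) × f(c) < 0, new interval: [2.060000, 2.545000]
Iteration 2:
  c_2 = (2.060000 + 2.545000)/2 = 2.302500
  f(c_2) = f(2.302500) = 2.601718
  f(a) × f(c) < 0, new interval: [2.060000, 2.302500]
Iteration 3:
  c_3 = (2.060000 + 2.302500)/2 = 2.181250
  f(c_3) = f(2.181250) = 1.015564
  f(a) × f(c) < 0, new interval: [2.060000, 2.181250]
Iteration 4:
  c_4 = (2.060000 + 2.181250)/2 = 2.120625
  f(c_4) = f(2.120625) = 0.295307
  f(a) × f(c) < 0, new interval: [2.060000, 2.120625]
Iteration 5:
  c_5 = (2.060000 + 2.120625)/2 = 2.090313
  f(c_5) = f(2.090313) = -0.047200
  f(a) × f(c) ≥ 0, new interval: [2.090313, 2.120625]
Iteration 6:
  c_6 = (2.090313 + 2.120625)/2 = 2.105469
  f(c_6) = f(2.105469) = 0.122603
  f(a) × f(c) < 0, new interval: [2.090313, 2.105469]
Iteration 7:
  c_7 = (2.090313 + 2.105469)/2 = 2.097891
  f(c_7) = f(2.097891) = 0.037340
  f(a) × f(c) < 0, new interval: [2.090313, 2.097891]

After 7 iteration(s), the approximation is c_7 = 2.097891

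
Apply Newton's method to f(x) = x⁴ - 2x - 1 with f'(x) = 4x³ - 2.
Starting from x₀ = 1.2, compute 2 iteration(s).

f(x) = x⁴ - 2x - 1
f'(x) = 4x³ - 2
x₀ = 1.2

Newton-Raphson formula: x_{n+1} = x_n - f(x_n)/f'(x_n)

Iteration 1:
  f(1.200000) = -1.326400
  f'(1.200000) = 4.912000
  x_1 = 1.200000 - (-1.326400)/4.912000 = 1.470033
Iteration 2:
  f(1.470033) = 0.729838
  f'(1.470033) = 10.706937
  x_2 = 1.470033 - 0.729838/10.706937 = 1.401868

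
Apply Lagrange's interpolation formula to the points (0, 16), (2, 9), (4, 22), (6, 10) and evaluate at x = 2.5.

Lagrange interpolation formula:
P(x) = Σ yᵢ × Lᵢ(x)
where Lᵢ(x) = Π_{j≠i} (x - xⱼ)/(xᵢ - xⱼ)

L_0(2.5) = (2.5 - 2)/(0 - 2) × (2.5 - 4)/(0 - 4) × (2.5 - 6)/(0 - 6) = -0.054688
L_1(2.5) = (2.5 - 0)/(2 - 0) × (2.5 - 4)/(2 - 4) × (2.5 - 6)/(2 - 6) = 0.820312
L_2(2.5) = (2.5 - 0)/(4 - 0) × (2.5 - 2)/(4 - 2) × (2.5 - 6)/(4 - 6) = 0.273438
L_3(2.5) = (2.5 - 0)/(6 - 0) × (2.5 - 2)/(6 - 2) × (2.5 - 4)/(6 - 4) = -0.039062

P(2.5) = 16×L_0(2.5) + 9×L_1(2.5) + 22×L_2(2.5) + 10×L_3(2.5)
P(2.5) = 12.132812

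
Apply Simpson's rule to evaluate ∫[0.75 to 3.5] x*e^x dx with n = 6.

f(x) = x*e^x
a = 0.75, b = 3.5, n = 6
h = (b - a)/n = 0.458333

Simpson's rule: (h/3)[f(x₀) + 4f(x₁) + 2f(x₂) + ... + f(xₙ)]

x_0 = 0.7500, f(x_0) = 1.587750, coefficient = 1
x_1 = 1.2083, f(x_1) = 4.045379, coefficient = 4
x_2 = 1.6667, f(x_2) = 8.824150, coefficient = 2
x_3 = 2.1250, f(x_3) = 17.792407, coefficient = 4
x_4 = 2.5833, f(x_4) = 34.206439, coefficient = 2
x_5 = 3.0417, f(x_5) = 63.692848, coefficient = 4
x_6 = 3.5000, f(x_6) = 115.904082, coefficient = 1

I ≈ (0.458333/3) × 545.675547 = 83.367097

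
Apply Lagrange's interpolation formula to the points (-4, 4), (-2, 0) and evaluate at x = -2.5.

Lagrange interpolation formula:
P(x) = Σ yᵢ × Lᵢ(x)
where Lᵢ(x) = Π_{j≠i} (x - xⱼ)/(xᵢ - xⱼ)

L_0(-2.5) = (-2.5 - (-2))/(-4 - (-2)) = 0.250000
L_1(-2.5) = (-2.5 - (-4))/(-2 - (-4)) = 0.750000

P(-2.5) = 4×L_0(-2.5) + 0×L_1(-2.5)
P(-2.5) = 1.000000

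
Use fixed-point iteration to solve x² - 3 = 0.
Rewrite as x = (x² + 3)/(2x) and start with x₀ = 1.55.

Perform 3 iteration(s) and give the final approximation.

Equation: x² - 3 = 0
Fixed-point form: x = (x² + 3)/(2x)
x₀ = 1.55

x_1 = g(1.550000) = 1.742742
x_2 = g(1.742742) = 1.732084
x_3 = g(1.732084) = 1.732051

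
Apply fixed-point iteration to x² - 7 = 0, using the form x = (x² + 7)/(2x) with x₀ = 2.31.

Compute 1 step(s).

Equation: x² - 7 = 0
Fixed-point form: x = (x² + 7)/(2x)
x₀ = 2.31

x_1 = g(2.310000) = 2.670152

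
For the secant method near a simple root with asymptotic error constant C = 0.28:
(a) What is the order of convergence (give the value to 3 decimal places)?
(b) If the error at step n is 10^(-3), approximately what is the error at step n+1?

(a) Secant method has superlinear convergence with order φ = (1+√5)/2 ≈ 1.618.
    This means |e_{n+1}| ≈ C|e_n|^1.618.

(b) With |e_n| = 10^(-3) and C = 0.28:
    |e_{n+1}| ≈ 0.28 × (10^(-3))^1.618 = 0.28 × 10^(-4.85)

(a) ≈ 1.618 (golden ratio); (b) |e_{n+1}| ≈ 3.918e-06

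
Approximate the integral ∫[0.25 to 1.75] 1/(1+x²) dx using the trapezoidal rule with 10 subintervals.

f(x) = 1/(1+x²)
a = 0.25, b = 1.75, n = 10
h = (b - a)/n = 0.150000

Trapezoidal rule: (h/2)[f(x₀) + 2f(x₁) + 2f(x₂) + ... + f(xₙ)]

x_0 = 0.2500, f(x_0) = 0.941176, coefficient = 1
x_1 = 0.4000, f(x_1) = 0.862069, coefficient = 2
x_2 = 0.5500, f(x_2) = 0.767754, coefficient = 2
x_3 = 0.7000, f(x_3) = 0.671141, coefficient = 2
x_4 = 0.8500, f(x_4) = 0.580552, coefficient = 2
x_5 = 1.0000, f(x_5) = 0.500000, coefficient = 2
x_6 = 1.1500, f(x_6) = 0.430571, coefficient = 2
x_7 = 1.3000, f(x_7) = 0.371747, coefficient = 2
x_8 = 1.4500, f(x_8) = 0.322321, coefficient = 2
x_9 = 1.6000, f(x_9) = 0.280899, coefficient = 2
x_10 = 1.7500, f(x_10) = 0.246154, coefficient = 1

I ≈ (0.150000/2) × 10.761436 = 0.807108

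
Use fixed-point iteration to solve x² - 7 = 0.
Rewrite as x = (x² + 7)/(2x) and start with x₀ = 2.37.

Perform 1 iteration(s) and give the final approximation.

Equation: x² - 7 = 0
Fixed-point form: x = (x² + 7)/(2x)
x₀ = 2.37

x_1 = g(2.370000) = 2.661793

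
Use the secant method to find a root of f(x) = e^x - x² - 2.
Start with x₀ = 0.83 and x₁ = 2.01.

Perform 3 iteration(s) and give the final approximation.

f(x) = e^x - x² - 2
x₀ = 0.83, x₁ = 2.01

Secant formula: x_{n+1} = x_n - f(x_n)(x_n - x_{n-1})/(f(x_n) - f(x_{n-1}))

Iteration 1:
  f(0.830000) = -0.395581
  f(2.010000) = 1.423217
  x_2 = 2.010000 - 1.423217×(2.010000 - 0.830000)/(1.423217 - (-0.395581))
       = 1.086645
Iteration 2:
  f(2.010000) = 1.423217
  f(1.086645) = -0.216485
  x_3 = 1.086645 - (-0.216485)×(1.086645 - 2.010000)/(-0.216485 - 1.423217)
       = 1.208553
Iteration 3:
  f(1.086645) = -0.216485
  f(1.208553) = -0.111965
  x_4 = 1.208553 - (-0.111965)×(1.208553 - 1.086645)/(-0.111965 - (-0.216485))
       = 1.339143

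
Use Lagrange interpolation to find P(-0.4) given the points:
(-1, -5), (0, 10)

Lagrange interpolation formula:
P(x) = Σ yᵢ × Lᵢ(x)
where Lᵢ(x) = Π_{j≠i} (x - xⱼ)/(xᵢ - xⱼ)

L_0(-0.4) = (-0.4 - 0)/(-1 - 0) = 0.400000
L_1(-0.4) = (-0.4 - (-1))/(0 - (-1)) = 0.600000

P(-0.4) = (-5)×L_0(-0.4) + 10×L_1(-0.4)
P(-0.4) = 4.000000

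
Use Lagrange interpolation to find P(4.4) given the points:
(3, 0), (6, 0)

Lagrange interpolation formula:
P(x) = Σ yᵢ × Lᵢ(x)
where Lᵢ(x) = Π_{j≠i} (x - xⱼ)/(xᵢ - xⱼ)

L_0(4.4) = (4.4 - 6)/(3 - 6) = 0.533333
L_1(4.4) = (4.4 - 3)/(6 - 3) = 0.466667

P(4.4) = 0×L_0(4.4) + 0×L_1(4.4)
P(4.4) = 0.000000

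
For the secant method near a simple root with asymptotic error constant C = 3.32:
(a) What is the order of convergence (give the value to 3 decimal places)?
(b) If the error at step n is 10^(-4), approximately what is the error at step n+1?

(a) Secant method has superlinear convergence with order φ = (1+√5)/2 ≈ 1.618.
    This means |e_{n+1}| ≈ C|e_n|^1.618.

(b) With |e_n| = 10^(-4) and C = 3.32:
    |e_{n+1}| ≈ 3.32 × (10^(-4))^1.618 = 3.32 × 10^(-6.47)

(a) ≈ 1.618 (golden ratio); (b) |e_{n+1}| ≈ 1.119e-06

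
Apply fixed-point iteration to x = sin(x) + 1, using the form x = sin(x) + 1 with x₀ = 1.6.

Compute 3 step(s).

Equation: x = sin(x) + 1
Fixed-point form: x = sin(x) + 1
x₀ = 1.6

x_1 = g(1.600000) = 1.999574
x_2 = g(1.999574) = 1.909475
x_3 = g(1.909475) = 1.943195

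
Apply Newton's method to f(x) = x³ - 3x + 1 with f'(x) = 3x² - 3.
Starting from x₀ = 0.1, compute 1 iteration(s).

f(x) = x³ - 3x + 1
f'(x) = 3x² - 3
x₀ = 0.1

Newton-Raphson formula: x_{n+1} = x_n - f(x_n)/f'(x_n)

Iteration 1:
  f(0.100000) = 0.701000
  f'(0.100000) = -2.970000
  x_1 = 0.100000 - 0.701000/(-2.970000) = 0.336027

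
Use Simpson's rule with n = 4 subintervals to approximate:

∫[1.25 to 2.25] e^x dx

f(x) = e^x
a = 1.25, b = 2.25, n = 4
h = (b - a)/n = 0.250000

Simpson's rule: (h/3)[f(x₀) + 4f(x₁) + 2f(x₂) + ... + f(xₙ)]

x_0 = 1.2500, f(x_0) = 3.490343, coefficient = 1
x_1 = 1.5000, f(x_1) = 4.481689, coefficient = 4
x_2 = 1.7500, f(x_2) = 5.754603, coefficient = 2
x_3 = 2.0000, f(x_3) = 7.389056, coefficient = 4
x_4 = 2.2500, f(x_4) = 9.487736, coefficient = 1

I ≈ (0.250000/3) × 71.970265 = 5.997522
Exact value: 5.997393
Error: 0.000129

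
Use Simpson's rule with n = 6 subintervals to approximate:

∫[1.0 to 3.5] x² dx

f(x) = x²
a = 1.0, b = 3.5, n = 6
h = (b - a)/n = 0.416667

Simpson's rule: (h/3)[f(x₀) + 4f(x₁) + 2f(x₂) + ... + f(xₙ)]

x_0 = 1.0000, f(x_0) = 1.000000, coefficient = 1
x_1 = 1.4167, f(x_1) = 2.006944, coefficient = 4
x_2 = 1.8333, f(x_2) = 3.361111, coefficient = 2
x_3 = 2.2500, f(x_3) = 5.062500, coefficient = 4
x_4 = 2.6667, f(x_4) = 7.111111, coefficient = 2
x_5 = 3.0833, f(x_5) = 9.506944, coefficient = 4
x_6 = 3.5000, f(x_6) = 12.250000, coefficient = 1

I ≈ (0.416667/3) × 100.500000 = 13.958333
Exact value: 13.958333
Error: 0.000000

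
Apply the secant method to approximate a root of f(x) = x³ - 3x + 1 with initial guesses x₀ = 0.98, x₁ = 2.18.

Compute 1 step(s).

f(x) = x³ - 3x + 1
x₀ = 0.98, x₁ = 2.18

Secant formula: x_{n+1} = x_n - f(x_n)(x_n - x_{n-1})/(f(x_n) - f(x_{n-1}))

Iteration 1:
  f(0.980000) = -0.998808
  f(2.180000) = 4.820232
  x_2 = 2.180000 - 4.820232×(2.180000 - 0.980000)/(4.820232 - (-0.998808))
       = 1.185974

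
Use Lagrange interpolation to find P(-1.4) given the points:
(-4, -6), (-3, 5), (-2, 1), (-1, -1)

Lagrange interpolation formula:
P(x) = Σ yᵢ × Lᵢ(x)
where Lᵢ(x) = Π_{j≠i} (x - xⱼ)/(xᵢ - xⱼ)

L_0(-1.4) = (-1.4 - (-3))/(-4 - (-3)) × (-1.4 - (-2))/(-4 - (-2)) × (-1.4 - (-1))/(-4 - (-1)) = 0.064000
L_1(-1.4) = (-1.4 - (-4))/(-3 - (-4)) × (-1.4 - (-2))/(-3 - (-2)) × (-1.4 - (-1))/(-3 - (-1)) = -0.312000
L_2(-1.4) = (-1.4 - (-4))/(-2 - (-4)) × (-1.4 - (-3))/(-2 - (-3)) × (-1.4 - (-1))/(-2 - (-1)) = 0.832000
L_3(-1.4) = (-1.4 - (-4))/(-1 - (-4)) × (-1.4 - (-3))/(-1 - (-3)) × (-1.4 - (-2))/(-1 - (-2)) = 0.416000

P(-1.4) = (-6)×L_0(-1.4) + 5×L_1(-1.4) + 1×L_2(-1.4) + (-1)×L_3(-1.4)
P(-1.4) = -1.528000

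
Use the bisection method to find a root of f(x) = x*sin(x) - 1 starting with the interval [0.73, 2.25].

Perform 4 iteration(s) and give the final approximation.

f(x) = x*sin(x) - 1
Initial interval: [0.73, 2.25]

Iteration 1:
  c_1 = (0.730000 + 2.250000)/2 = 1.490000
  f(c_1) = f(1.490000) = 0.485139
  f(a) × f(c) < 0, new interval: [0.730000, 1.490000]
Iteration 2:
  c_2 = (0.730000 + 1.490000)/2 = 1.110000
  f(c_2) = f(1.110000) = -0.005774
  f(a) × f(c) ≥ 0, new interval: [1.110000, 1.490000]
Iteration 3:
  c_3 = (1.110000 + 1.490000)/2 = 1.300000
  f(c_3) = f(1.300000) = 0.252626
  f(a) × f(c) < 0, new interval: [1.110000, 1.300000]
Iteration 4:
  c_4 = (1.110000 + 1.300000)/2 = 1.205000
  f(c_4) = f(1.205000) = 0.125276
  f(a) × f(c) < 0, new interval: [1.110000, 1.205000]

After 4 iteration(s), the approximation is c_4 = 1.205000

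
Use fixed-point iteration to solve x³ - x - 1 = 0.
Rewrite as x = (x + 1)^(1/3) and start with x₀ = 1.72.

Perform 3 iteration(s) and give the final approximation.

Equation: x³ - x - 1 = 0
Fixed-point form: x = (x + 1)^(1/3)
x₀ = 1.72

x_1 = g(1.720000) = 1.395906
x_2 = g(1.395906) = 1.338104
x_3 = g(1.338104) = 1.327256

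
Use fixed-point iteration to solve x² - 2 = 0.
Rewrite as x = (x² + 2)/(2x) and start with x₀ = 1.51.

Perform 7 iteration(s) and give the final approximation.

Equation: x² - 2 = 0
Fixed-point form: x = (x² + 2)/(2x)
x₀ = 1.51

x_1 = g(1.510000) = 1.417252
x_2 = g(1.417252) = 1.414217
x_3 = g(1.414217) = 1.414214
x_4 = g(1.414214) = 1.414214
x_5 = g(1.414214) = 1.414214
x_6 = g(1.414214) = 1.414214
x_7 = g(1.414214) = 1.414214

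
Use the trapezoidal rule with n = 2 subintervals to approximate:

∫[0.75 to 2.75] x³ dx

f(x) = x³
a = 0.75, b = 2.75, n = 2
h = (b - a)/n = 1.000000

Trapezoidal rule: (h/2)[f(x₀) + 2f(x₁) + 2f(x₂) + ... + f(xₙ)]

x_0 = 0.7500, f(x_0) = 0.421875, coefficient = 1
x_1 = 1.7500, f(x_1) = 5.359375, coefficient = 2
x_2 = 2.7500, f(x_2) = 20.796875, coefficient = 1

I ≈ (1.000000/2) × 31.937500 = 15.968750
Exact value: 14.218750
Error: 1.750000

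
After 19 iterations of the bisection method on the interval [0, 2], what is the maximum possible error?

Bisection error bound: |error| ≤ (b-a)/2^n
|error| ≤ (2 - 0)/2^19 = 2/2^19
|error| ≤ 0.0000038147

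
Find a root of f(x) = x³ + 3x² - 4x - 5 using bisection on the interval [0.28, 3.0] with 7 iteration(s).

f(x) = x³ + 3x² - 4x - 5
Initial interval: [0.28, 3.0]

Iteration 1:
  c_1 = (0.280000 + 3.000000)/2 = 1.640000
  f(c_1) = f(1.640000) = 0.919744
  f(a) × f(c) < 0, new interval: [0.280000, 1.640000]
Iteration 2:
  c_2 = (0.280000 + 1.640000)/2 = 0.960000
  f(c_2) = f(0.960000) = -5.190464
  f(a) × f(c) ≥ 0, new interval: [0.960000, 1.640000]
Iteration 3:
  c_3 = (0.960000 + 1.640000)/2 = 1.300000
  f(c_3) = f(1.300000) = -2.933000
  f(a) × f(c) ≥ 0, new interval: [1.300000, 1.640000]
Iteration 4:
  c_4 = (1.300000 + 1.640000)/2 = 1.470000
  f(c_4) = f(1.470000) = -1.220777
  f(a) × f(c) ≥ 0, new interval: [1.470000, 1.640000]
Iteration 5:
  c_5 = (1.470000 + 1.640000)/2 = 1.555000
  f(c_5) = f(1.555000) = -0.205896
  f(a) × f(c) ≥ 0, new interval: [1.555000, 1.640000]
Iteration 6:
  c_6 = (1.555000 + 1.640000)/2 = 1.597500
  f(c_6) = f(1.597500) = 0.342849
  f(a) × f(c) < 0, new interval: [1.555000, 1.597500]
Iteration 7:
  c_7 = (1.555000 + 1.597500)/2 = 1.576250
  f(c_7) = f(1.576250) = 0.064986
  f(a) × f(c) < 0, new interval: [1.555000, 1.576250]

After 7 iteration(s), the approximation is c_7 = 1.576250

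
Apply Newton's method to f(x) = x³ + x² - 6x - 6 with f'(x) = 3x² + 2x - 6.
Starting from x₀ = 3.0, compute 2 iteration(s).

f(x) = x³ + x² - 6x - 6
f'(x) = 3x² + 2x - 6
x₀ = 3.0

Newton-Raphson formula: x_{n+1} = x_n - f(x_n)/f'(x_n)

Iteration 1:
  f(3.000000) = 12.000000
  f'(3.000000) = 27.000000
  x_1 = 3.000000 - 12.000000/27.000000 = 2.555556
Iteration 2:
  f(2.555556) = 1.887517
  f'(2.555556) = 18.703704
  x_2 = 2.555556 - 1.887517/18.703704 = 2.454639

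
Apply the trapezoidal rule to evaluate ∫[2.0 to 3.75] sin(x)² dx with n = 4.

f(x) = sin(x)²
a = 2.0, b = 3.75, n = 4
h = (b - a)/n = 0.437500

Trapezoidal rule: (h/2)[f(x₀) + 2f(x₁) + 2f(x₂) + ... + f(xₙ)]

x_0 = 2.0000, f(x_0) = 0.826822, coefficient = 1
x_1 = 2.4375, f(x_1) = 0.419052, coefficient = 2
x_2 = 2.8750, f(x_2) = 0.069404, coefficient = 2
x_3 = 3.3125, f(x_3) = 0.028926, coefficient = 2
x_4 = 3.7500, f(x_4) = 0.326682, coefficient = 1

I ≈ (0.437500/2) × 2.188268 = 0.478684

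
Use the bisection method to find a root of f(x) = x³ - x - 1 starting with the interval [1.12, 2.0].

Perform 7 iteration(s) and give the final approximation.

f(x) = x³ - x - 1
Initial interval: [1.12, 2.0]

Iteration 1:
  c_1 = (1.120000 + 2.000000)/2 = 1.560000
  f(c_1) = f(1.560000) = 1.236416
  f(a) × f(c) < 0, new interval: [1.120000, 1.560000]
Iteration 2:
  c_2 = (1.120000 + 1.560000)/2 = 1.340000
  f(c_2) = f(1.340000) = 0.066104
  f(a) × f(c) < 0, new interval: [1.120000, 1.340000]
Iteration 3:
  c_3 = (1.120000 + 1.340000)/2 = 1.230000
  f(c_3) = f(1.230000) = -0.369133
  f(a) × f(c) ≥ 0, new interval: [1.230000, 1.340000]
Iteration 4:
  c_4 = (1.230000 + 1.340000)/2 = 1.285000
  f(c_4) = f(1.285000) = -0.163176
  f(a) × f(c) ≥ 0, new interval: [1.285000, 1.340000]
Iteration 5:
  c_5 = (1.285000 + 1.340000)/2 = 1.312500
  f(c_5) = f(1.312500) = -0.051514
  f(a) × f(c) ≥ 0, new interval: [1.312500, 1.340000]
Iteration 6:
  c_6 = (1.312500 + 1.340000)/2 = 1.326250
  f(c_6) = f(1.326250) = 0.006543
  f(a) × f(c) < 0, new interval: [1.312500, 1.326250]
Iteration 7:
  c_7 = (1.312500 + 1.326250)/2 = 1.319375
  f(c_7) = f(1.319375) = -0.022672
  f(a) × f(c) ≥ 0, new interval: [1.319375, 1.326250]

After 7 iteration(s), the approximation is c_7 = 1.319375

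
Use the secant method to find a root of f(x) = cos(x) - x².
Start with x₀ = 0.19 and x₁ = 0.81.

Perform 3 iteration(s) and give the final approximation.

f(x) = cos(x) - x²
x₀ = 0.19, x₁ = 0.81

Secant formula: x_{n+1} = x_n - f(x_n)(x_n - x_{n-1})/(f(x_n) - f(x_{n-1}))

Iteration 1:
  f(0.190000) = 0.945904
  f(0.810000) = 0.033398
  x_2 = 0.810000 - 0.033398×(0.810000 - 0.190000)/(0.033398 - 0.945904)
       = 0.832692
Iteration 2:
  f(0.810000) = 0.033398
  f(0.832692) = -0.020490
  x_3 = 0.832692 - (-0.020490)×(0.832692 - 0.810000)/(-0.020490 - 0.033398)
       = 0.824064
Iteration 3:
  f(0.832692) = -0.020490
  f(0.824064) = 0.000163
  x_4 = 0.824064 - 0.000163×(0.824064 - 0.832692)/(0.000163 - (-0.020490))
       = 0.824132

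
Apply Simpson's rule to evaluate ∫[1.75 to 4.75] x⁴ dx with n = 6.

f(x) = x⁴
a = 1.75, b = 4.75, n = 6
h = (b - a)/n = 0.500000

Simpson's rule: (h/3)[f(x₀) + 4f(x₁) + 2f(x₂) + ... + f(xₙ)]

x_0 = 1.7500, f(x_0) = 9.378906, coefficient = 1
x_1 = 2.2500, f(x_1) = 25.628906, coefficient = 4
x_2 = 2.7500, f(x_2) = 57.191406, coefficient = 2
x_3 = 3.2500, f(x_3) = 111.566406, coefficient = 4
x_4 = 3.7500, f(x_4) = 197.753906, coefficient = 2
x_5 = 4.2500, f(x_5) = 326.253906, coefficient = 4
x_6 = 4.7500, f(x_6) = 509.066406, coefficient = 1

I ≈ (0.500000/3) × 2882.132812 = 480.355469
Exact value: 480.330469
Error: 0.025000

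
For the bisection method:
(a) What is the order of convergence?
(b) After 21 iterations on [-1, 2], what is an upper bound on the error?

(a) Bisection has linear (order 1) convergence; the error is halved each step.

(b) Error bound = (b-a)/2^n = (2 - (-1))/2^{21}
    = 3/2^{21}

(a) 1 (linear); (b) error ≤ 1.43e-06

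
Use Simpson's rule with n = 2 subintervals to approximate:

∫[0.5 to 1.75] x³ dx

f(x) = x³
a = 0.5, b = 1.75, n = 2
h = (b - a)/n = 0.625000

Simpson's rule: (h/3)[f(x₀) + 4f(x₁) + 2f(x₂) + ... + f(xₙ)]

x_0 = 0.5000, f(x_0) = 0.125000, coefficient = 1
x_1 = 1.1250, f(x_1) = 1.423828, coefficient = 4
x_2 = 1.7500, f(x_2) = 5.359375, coefficient = 1

I ≈ (0.625000/3) × 11.179688 = 2.329102
Exact value: 2.329102
Error: 0.000000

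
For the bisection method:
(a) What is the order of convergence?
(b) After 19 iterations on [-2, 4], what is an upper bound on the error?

(a) Bisection has linear (order 1) convergence; the error is halved each step.

(b) Error bound = (b-a)/2^n = (4 - (-2))/2^{19}
    = 6/2^{19}

(a) 1 (linear); (b) error ≤ 1.14e-05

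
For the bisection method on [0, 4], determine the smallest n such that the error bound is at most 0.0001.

We need (b-a)/2^n ≤ 0.0001
(4 - 0)/2^n ≤ 0.0001
4/2^n ≤ 0.0001
2^n ≥ 40000
n ≥ log₂(40000) = 15.29
n ≥ 16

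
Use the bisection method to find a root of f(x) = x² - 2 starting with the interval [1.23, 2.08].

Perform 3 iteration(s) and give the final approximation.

f(x) = x² - 2
Initial interval: [1.23, 2.08]

Iteration 1:
  c_1 = (1.230000 + 2.080000)/2 = 1.655000
  f(c_1) = f(1.655000) = 0.739025
  f(a) × f(c) < 0, new interval: [1.230000, 1.655000]
Iteration 2:
  c_2 = (1.230000 + 1.655000)/2 = 1.442500
  f(c_2) = f(1.442500) = 0.080806
  f(a) × f(c) < 0, new interval: [1.230000, 1.442500]
Iteration 3:
  c_3 = (1.230000 + 1.442500)/2 = 1.336250
  f(c_3) = f(1.336250) = -0.214436
  f(a) × f(c) ≥ 0, new interval: [1.336250, 1.442500]

After 3 iteration(s), the approximation is c_3 = 1.336250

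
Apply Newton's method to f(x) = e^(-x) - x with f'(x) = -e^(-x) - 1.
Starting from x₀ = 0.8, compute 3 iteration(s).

f(x) = e^(-x) - x
f'(x) = -e^(-x) - 1
x₀ = 0.8

Newton-Raphson formula: x_{n+1} = x_n - f(x_n)/f'(x_n)

Iteration 1:
  f(0.800000) = -0.350671
  f'(0.800000) = -1.449329
  x_1 = 0.800000 - (-0.350671)/(-1.449329) = 0.558046
Iteration 2:
  f(0.558046) = 0.014280
  f'(0.558046) = -1.572326
  x_2 = 0.558046 - 0.014280/(-1.572326) = 0.567128
Iteration 3:
  f(0.567128) = 0.000024
  f'(0.567128) = -1.567152
  x_3 = 0.567128 - 0.000024/(-1.567152) = 0.567143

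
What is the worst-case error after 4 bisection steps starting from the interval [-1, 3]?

Bisection error bound: |error| ≤ (b-a)/2^n
|error| ≤ (3 - (-1))/2^4 = 4/2^4
|error| ≤ 0.2500000000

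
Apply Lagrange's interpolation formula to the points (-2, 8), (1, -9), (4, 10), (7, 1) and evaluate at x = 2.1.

Lagrange interpolation formula:
P(x) = Σ yᵢ × Lᵢ(x)
where Lᵢ(x) = Π_{j≠i} (x - xⱼ)/(xᵢ - xⱼ)

L_0(2.1) = (2.1 - 1)/(-2 - 1) × (2.1 - 4)/(-2 - 4) × (2.1 - 7)/(-2 - 7) = -0.063216
L_1(2.1) = (2.1 - (-2))/(1 - (-2)) × (2.1 - 4)/(1 - 4) × (2.1 - 7)/(1 - 7) = 0.706870
L_2(2.1) = (2.1 - (-2))/(4 - (-2)) × (2.1 - 1)/(4 - 1) × (2.1 - 7)/(4 - 7) = 0.409241
L_3(2.1) = (2.1 - (-2))/(7 - (-2)) × (2.1 - 1)/(7 - 1) × (2.1 - 4)/(7 - 4) = -0.052895

P(2.1) = 8×L_0(2.1) + (-9)×L_1(2.1) + 10×L_2(2.1) + 1×L_3(2.1)
P(2.1) = -2.828049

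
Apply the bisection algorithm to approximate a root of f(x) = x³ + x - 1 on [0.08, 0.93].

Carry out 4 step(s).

f(x) = x³ + x - 1
Initial interval: [0.08, 0.93]

Iteration 1:
  c_1 = (0.080000 + 0.930000)/2 = 0.505000
  f(c_1) = f(0.505000) = -0.366212
  f(a) × f(c) ≥ 0, new interval: [0.505000, 0.930000]
Iteration 2:
  c_2 = (0.505000 + 0.930000)/2 = 0.717500
  f(c_2) = f(0.717500) = 0.086873
  f(a) × f(c) < 0, new interval: [0.505000, 0.717500]
Iteration 3:
  c_3 = (0.505000 + 0.717500)/2 = 0.611250
  f(c_3) = f(0.611250) = -0.160371
  f(a) × f(c) ≥ 0, new interval: [0.611250, 0.717500]
Iteration 4:
  c_4 = (0.611250 + 0.717500)/2 = 0.664375
  f(c_4) = f(0.664375) = -0.042374
  f(a) × f(c) ≥ 0, new interval: [0.664375, 0.717500]

After 4 iteration(s), the approximation is c_4 = 0.664375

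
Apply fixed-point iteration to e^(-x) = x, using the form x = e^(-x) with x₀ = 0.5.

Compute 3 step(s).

Equation: e^(-x) = x
Fixed-point form: x = e^(-x)
x₀ = 0.5

x_1 = g(0.500000) = 0.606531
x_2 = g(0.606531) = 0.545239
x_3 = g(0.545239) = 0.579703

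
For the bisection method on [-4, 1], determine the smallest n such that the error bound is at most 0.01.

We need (b-a)/2^n ≤ 0.01
(1 - (-4))/2^n ≤ 0.01
5/2^n ≤ 0.01
2^n ≥ 500
n ≥ log₂(500) = 8.97
n ≥ 9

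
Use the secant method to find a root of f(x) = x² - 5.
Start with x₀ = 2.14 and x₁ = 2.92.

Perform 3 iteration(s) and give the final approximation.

f(x) = x² - 5
x₀ = 2.14, x₁ = 2.92

Secant formula: x_{n+1} = x_n - f(x_n)(x_n - x_{n-1})/(f(x_n) - f(x_{n-1}))

Iteration 1:
  f(2.140000) = -0.420400
  f(2.920000) = 3.526400
  x_2 = 2.920000 - 3.526400×(2.920000 - 2.140000)/(3.526400 - (-0.420400))
       = 2.223083
Iteration 2:
  f(2.920000) = 3.526400
  f(2.223083) = -0.057902
  x_3 = 2.223083 - (-0.057902)×(2.223083 - 2.920000)/(-0.057902 - 3.526400)
       = 2.234341
Iteration 3:
  f(2.223083) = -0.057902
  f(2.234341) = -0.007719
  x_4 = 2.234341 - (-0.007719)×(2.234341 - 2.223083)/(-0.007719 - (-0.057902))
       = 2.236073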